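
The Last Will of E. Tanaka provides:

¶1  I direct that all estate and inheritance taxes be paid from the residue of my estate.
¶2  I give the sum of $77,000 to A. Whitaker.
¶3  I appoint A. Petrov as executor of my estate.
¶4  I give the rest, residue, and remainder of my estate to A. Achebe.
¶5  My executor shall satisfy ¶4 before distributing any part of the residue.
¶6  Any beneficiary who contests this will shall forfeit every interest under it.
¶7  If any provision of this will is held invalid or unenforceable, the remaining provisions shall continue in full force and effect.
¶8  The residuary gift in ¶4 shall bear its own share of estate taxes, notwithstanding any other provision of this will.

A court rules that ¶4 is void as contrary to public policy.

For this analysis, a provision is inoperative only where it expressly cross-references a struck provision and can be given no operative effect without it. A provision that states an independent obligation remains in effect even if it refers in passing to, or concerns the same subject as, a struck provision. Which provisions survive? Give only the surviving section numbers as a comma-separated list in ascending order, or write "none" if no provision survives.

¶4 is struck. The only function of ¶5 is the priority direction for ¶4, so it cannot stand once ¶4 is removed. The only function of ¶8 is the tax charge on ¶4, so it cannot stand once ¶4 is removed. ¶7 is a severability clause and preserves every provision that can still be given independent effect. That leaves ¶1, ¶2, ¶3, ¶6, and ¶7 in effect.

1, 2, 3, 6, 7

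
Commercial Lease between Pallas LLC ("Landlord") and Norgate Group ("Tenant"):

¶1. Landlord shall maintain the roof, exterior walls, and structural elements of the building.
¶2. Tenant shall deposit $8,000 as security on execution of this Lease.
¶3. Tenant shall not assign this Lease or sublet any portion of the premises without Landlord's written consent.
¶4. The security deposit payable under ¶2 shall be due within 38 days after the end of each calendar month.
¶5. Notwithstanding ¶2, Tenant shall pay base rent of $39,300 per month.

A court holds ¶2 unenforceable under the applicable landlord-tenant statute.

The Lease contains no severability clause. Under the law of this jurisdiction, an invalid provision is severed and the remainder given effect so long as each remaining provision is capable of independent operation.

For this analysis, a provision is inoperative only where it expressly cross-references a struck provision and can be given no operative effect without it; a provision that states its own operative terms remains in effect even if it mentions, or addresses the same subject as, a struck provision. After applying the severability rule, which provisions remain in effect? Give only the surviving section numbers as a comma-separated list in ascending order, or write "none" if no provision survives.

1, 3, 5

¶2 is struck. ¶4 operates only by reference to ¶2, so it falls with ¶2. Although ¶5 refers to ¶2, its operative terms do not depend on ¶2, so it remains in effect. Under the stated default rule, only provisions that cannot operate independently fall away; the rest are enforced. ¶1, ¶3, and ¶5 remain in effect.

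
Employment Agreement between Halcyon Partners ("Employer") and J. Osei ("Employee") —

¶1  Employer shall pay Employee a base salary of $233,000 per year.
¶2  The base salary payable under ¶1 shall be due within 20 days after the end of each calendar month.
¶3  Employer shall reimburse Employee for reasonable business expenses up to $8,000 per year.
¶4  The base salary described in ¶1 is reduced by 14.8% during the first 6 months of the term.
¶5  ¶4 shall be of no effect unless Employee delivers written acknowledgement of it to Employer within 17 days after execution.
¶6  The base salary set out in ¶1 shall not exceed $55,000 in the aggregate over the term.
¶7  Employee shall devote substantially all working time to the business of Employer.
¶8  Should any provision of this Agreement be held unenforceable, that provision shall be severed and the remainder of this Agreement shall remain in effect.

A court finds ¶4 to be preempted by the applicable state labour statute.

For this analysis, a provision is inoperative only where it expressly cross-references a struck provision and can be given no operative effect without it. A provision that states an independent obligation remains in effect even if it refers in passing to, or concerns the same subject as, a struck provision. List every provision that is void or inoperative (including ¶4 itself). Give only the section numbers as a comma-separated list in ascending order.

4, 5

¶4 is struck. ¶5 merely fixes the acknowledgement condition for ¶4; with ¶4 gone it has nothing to operate on and falls away. Under the severability clause in ¶8, the remaining provisions continue in force. That leaves ¶1, ¶2, ¶3, ¶6, ¶7, and ¶8 in effect.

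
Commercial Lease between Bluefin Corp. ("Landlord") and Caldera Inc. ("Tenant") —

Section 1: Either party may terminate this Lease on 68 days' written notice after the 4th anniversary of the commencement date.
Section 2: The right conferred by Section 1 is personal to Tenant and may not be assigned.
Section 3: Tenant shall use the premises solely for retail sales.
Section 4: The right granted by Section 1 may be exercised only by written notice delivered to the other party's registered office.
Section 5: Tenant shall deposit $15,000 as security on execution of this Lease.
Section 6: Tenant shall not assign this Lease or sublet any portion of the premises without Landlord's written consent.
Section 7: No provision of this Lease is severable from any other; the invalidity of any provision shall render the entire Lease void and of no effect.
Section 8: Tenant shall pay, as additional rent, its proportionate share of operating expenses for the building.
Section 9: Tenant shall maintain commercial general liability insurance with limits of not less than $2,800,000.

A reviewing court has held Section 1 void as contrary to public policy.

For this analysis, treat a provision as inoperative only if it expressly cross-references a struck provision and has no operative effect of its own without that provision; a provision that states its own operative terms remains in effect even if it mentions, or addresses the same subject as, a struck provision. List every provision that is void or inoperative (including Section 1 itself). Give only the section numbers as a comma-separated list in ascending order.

Section 1 is struck. Section 2 merely fixes the non-assignment of Section 1; with Section 1 gone it has nothing to operate on and falls away. Section 4 has no operative effect of its own apart from Section 1 and is therefore inoperative. Section 7 provides that the Lease is not severable, so the invalidity of any one provision voids the entire Lease. No provision of the Lease survives.

1, 2, 3, 4, 5, 6, 7, 8, 9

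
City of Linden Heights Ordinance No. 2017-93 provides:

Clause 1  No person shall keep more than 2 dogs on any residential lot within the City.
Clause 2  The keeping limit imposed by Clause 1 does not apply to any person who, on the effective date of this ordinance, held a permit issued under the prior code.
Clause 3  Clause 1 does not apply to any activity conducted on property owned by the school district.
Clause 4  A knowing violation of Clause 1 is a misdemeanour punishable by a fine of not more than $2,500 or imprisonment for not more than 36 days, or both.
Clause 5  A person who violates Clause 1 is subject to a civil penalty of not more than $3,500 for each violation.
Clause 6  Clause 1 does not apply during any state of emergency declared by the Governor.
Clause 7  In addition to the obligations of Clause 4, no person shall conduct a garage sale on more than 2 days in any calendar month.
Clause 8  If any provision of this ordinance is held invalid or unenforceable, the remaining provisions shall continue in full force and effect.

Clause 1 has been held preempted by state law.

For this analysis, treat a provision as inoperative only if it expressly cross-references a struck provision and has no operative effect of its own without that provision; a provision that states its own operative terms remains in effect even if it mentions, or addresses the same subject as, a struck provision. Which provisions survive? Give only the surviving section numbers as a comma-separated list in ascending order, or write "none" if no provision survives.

Clause 1 is struck. Clause 2 operates only by reference to Clause 1, so it falls with Clause 1. Clause 3 merely fixes the public-property exemption from Clause 1; with Clause 1 gone it has nothing to operate on and falls away. Clause 4 operates only by reference to Clause 1, so it falls with Clause 1. Clause 5 merely fixes the civil penalty for violating Clause 1; with Clause 1 gone it has nothing to operate on and falls away. Clause 6 operates only by reference to Clause 1, so it falls with Clause 1. Clause 7 mentions Clause 4 but its own obligation stands independently of Clause 4, so Clause 7 is not affected. Clause 8 is a severability clause and preserves every provision that can still be given independent effect. The provisions still in force are Clause 7 and Clause 8.

7, 8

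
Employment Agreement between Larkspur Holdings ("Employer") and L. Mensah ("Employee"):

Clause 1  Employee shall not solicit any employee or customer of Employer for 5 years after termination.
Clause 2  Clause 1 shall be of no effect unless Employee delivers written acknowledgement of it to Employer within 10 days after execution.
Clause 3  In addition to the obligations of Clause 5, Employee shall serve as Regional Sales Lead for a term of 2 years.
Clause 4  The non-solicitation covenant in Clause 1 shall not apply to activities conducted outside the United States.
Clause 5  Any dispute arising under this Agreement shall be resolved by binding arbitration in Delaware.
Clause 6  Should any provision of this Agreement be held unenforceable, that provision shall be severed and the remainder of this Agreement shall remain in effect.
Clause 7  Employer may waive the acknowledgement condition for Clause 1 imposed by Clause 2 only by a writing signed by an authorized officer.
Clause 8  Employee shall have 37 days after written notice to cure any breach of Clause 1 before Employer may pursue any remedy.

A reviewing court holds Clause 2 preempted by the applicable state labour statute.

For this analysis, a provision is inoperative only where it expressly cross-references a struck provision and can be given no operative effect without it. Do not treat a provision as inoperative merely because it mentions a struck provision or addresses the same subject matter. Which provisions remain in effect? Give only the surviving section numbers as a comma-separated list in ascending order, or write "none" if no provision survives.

Clause 2 is struck. Clause 7 merely fixes the waiver condition for Clause 2; with Clause 2 gone it has nothing to operate on and falls away. Clause 6 is a severability clause and preserves every provision that can still be given independent effect. The provisions still in force are Clause 1, Clause 3, Clause 4, Clause 5, Clause 6, and Clause 8.

1, 3, 4, 5, 6, 8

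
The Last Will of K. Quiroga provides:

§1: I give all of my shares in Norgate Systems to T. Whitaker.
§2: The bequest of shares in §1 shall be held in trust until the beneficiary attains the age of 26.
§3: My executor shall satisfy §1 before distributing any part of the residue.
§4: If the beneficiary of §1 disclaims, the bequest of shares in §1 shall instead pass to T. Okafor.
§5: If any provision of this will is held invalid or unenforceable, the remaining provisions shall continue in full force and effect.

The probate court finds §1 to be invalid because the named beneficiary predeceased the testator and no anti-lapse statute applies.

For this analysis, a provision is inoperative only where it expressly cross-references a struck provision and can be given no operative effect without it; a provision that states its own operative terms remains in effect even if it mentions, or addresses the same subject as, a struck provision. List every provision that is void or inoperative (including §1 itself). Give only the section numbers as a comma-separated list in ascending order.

§1 is struck. §2 has no operative effect of its own apart from §1 and is therefore inoperative. §3 merely fixes the priority direction for §1; with §1 gone it has nothing to operate on and falls away. §4 operates only by reference to §1, so it falls with §1. §5 is a severability clause and preserves every provision that can still be given independent effect. Only §5 remains in effect.

1, 2, 3, 4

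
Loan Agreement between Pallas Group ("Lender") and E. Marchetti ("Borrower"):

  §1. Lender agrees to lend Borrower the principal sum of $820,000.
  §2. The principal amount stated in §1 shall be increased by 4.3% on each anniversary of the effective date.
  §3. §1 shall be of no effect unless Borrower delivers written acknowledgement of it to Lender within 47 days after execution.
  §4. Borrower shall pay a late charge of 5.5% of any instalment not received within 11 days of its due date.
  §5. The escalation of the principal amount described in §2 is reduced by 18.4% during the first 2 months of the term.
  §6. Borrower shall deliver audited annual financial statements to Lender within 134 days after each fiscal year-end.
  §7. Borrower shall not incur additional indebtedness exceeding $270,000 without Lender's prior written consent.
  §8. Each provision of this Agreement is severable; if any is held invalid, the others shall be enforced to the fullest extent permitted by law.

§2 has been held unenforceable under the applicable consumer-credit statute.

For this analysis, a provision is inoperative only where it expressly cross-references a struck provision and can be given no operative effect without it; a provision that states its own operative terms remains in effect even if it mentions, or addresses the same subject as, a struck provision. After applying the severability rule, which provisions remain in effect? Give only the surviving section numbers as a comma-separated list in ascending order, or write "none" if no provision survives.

1, 3, 4, 6, 7, 8

§2 is struck. §5 has no operative effect of its own apart from §2 and is therefore inoperative. §8 is a severability clause and preserves every provision that can still be given independent effect. The provisions still in force are §1, §3, §4, §6, §7, and §8.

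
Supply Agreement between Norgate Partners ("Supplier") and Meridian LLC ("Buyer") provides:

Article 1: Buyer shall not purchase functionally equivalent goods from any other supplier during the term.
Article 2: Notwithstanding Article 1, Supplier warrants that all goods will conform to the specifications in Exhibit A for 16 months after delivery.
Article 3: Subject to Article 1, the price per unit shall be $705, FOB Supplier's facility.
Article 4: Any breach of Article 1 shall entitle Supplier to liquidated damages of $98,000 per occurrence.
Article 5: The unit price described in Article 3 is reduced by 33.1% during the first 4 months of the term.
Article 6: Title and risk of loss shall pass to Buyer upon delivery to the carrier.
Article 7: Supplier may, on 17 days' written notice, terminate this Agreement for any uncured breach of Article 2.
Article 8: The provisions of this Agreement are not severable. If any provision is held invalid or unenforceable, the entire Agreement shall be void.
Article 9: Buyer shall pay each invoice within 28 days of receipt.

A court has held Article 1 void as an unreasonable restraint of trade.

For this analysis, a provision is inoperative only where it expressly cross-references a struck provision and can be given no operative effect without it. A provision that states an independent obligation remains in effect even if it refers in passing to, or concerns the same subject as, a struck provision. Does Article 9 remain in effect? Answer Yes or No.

Article 1 is struck. Article 4 has no operative effect of its own apart from Article 1 and is therefore inoperative. Article 8 provides that the Agreement is not severable, so the invalidity of any one provision voids the entire Agreement. No provision of the Agreement survives. Article 9 is among the inoperative provisions, so the answer is no.

No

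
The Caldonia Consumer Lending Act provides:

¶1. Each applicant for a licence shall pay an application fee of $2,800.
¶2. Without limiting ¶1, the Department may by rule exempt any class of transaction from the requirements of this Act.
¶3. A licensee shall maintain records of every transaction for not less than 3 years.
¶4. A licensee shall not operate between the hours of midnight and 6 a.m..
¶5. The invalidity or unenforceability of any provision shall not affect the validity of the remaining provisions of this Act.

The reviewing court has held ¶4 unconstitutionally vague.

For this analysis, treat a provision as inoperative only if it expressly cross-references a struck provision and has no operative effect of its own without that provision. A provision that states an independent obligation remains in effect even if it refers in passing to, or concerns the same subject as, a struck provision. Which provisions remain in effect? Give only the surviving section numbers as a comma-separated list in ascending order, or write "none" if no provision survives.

¶4 is struck. Nothing else in the Act is defined by reference to ¶4. Under the severability clause in ¶5, the remaining provisions continue in force. The provisions still in force are ¶1, ¶2, ¶3, and ¶5.

1, 2, 3, 5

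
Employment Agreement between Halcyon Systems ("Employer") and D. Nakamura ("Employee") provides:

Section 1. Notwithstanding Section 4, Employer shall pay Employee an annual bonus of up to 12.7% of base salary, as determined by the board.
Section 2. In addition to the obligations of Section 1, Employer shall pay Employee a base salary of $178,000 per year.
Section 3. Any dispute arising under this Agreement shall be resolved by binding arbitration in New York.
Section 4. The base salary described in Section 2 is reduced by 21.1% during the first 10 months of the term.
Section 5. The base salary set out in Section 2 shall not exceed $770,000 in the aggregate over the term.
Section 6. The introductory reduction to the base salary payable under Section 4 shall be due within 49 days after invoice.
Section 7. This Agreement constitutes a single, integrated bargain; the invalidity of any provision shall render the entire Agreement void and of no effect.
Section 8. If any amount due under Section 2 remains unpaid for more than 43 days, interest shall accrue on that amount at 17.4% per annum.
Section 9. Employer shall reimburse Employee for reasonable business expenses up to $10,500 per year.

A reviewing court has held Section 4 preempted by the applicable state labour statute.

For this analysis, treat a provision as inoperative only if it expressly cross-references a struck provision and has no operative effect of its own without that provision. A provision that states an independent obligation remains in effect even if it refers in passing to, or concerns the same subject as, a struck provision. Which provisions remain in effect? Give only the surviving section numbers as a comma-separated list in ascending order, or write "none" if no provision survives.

none

Section 4 is struck. Section 6 operates only by reference to Section 4, so it falls with Section 4. Section 7 provides that the Agreement is not severable, so the invalidity of any one provision voids the entire Agreement. No provision of the Agreement survives.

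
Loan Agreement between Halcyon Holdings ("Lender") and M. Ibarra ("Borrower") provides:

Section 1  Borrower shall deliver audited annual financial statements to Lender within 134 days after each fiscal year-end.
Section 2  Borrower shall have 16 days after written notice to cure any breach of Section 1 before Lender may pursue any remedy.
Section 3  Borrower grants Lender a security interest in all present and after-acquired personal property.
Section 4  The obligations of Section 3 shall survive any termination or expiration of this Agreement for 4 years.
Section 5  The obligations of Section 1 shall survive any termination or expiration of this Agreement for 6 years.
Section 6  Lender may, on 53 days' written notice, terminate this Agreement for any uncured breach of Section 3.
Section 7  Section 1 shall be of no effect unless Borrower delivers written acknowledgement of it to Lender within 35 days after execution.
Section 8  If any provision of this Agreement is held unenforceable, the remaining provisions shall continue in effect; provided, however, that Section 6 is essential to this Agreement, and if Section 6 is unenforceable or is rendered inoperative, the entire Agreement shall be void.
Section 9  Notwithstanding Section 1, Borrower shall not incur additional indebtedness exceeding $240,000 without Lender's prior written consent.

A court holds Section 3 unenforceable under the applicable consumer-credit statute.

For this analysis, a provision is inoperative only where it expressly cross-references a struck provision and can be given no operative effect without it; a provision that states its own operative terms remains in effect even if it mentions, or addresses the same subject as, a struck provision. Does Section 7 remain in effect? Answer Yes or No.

Section 3 is struck. The only function of Section 4 is the survival period for Section 3, so it cannot stand once Section 3 is removed. Section 6 merely fixes the termination right for breach of Section 3; with Section 3 gone it has nothing to operate on and falls away. Section 8 makes Section 6 an essential term, and Section 6 has been rendered inoperative by the cascade; under Section 8, the entire Agreement is therefore void. No provision of the Agreement survives. Section 7 is among the inoperative provisions, so the answer is no.

No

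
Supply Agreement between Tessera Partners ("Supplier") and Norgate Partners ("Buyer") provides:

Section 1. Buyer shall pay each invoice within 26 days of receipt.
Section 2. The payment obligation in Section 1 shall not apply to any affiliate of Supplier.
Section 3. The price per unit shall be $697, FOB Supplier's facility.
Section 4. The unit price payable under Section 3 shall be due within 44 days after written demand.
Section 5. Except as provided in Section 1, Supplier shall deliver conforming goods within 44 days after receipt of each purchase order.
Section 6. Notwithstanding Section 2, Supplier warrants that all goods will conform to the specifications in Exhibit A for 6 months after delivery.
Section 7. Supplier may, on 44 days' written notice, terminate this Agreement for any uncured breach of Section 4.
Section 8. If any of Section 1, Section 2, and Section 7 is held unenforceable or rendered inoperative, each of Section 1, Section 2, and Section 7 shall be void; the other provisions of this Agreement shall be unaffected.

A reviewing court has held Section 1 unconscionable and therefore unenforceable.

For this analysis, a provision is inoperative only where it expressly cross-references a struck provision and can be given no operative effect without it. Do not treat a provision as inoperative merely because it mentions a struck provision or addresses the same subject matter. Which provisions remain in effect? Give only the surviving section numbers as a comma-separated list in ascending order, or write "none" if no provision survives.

3, 4, 5, 6, 8

Section 1 is struck. Section 2 has no operative effect of its own apart from Section 1 and is therefore inoperative. Although Section 6 refers to Section 2, its operative terms do not depend on Section 2, so it remains in effect. Although Section 5 refers to Section 1, its operative terms do not depend on Section 1, so it remains in effect. Section 8 declares Section 1, Section 2, and Section 7 mutually dependent; since one of them has fallen, all of them are of no effect. That brings down Section 7 as well. The remainder continues in force under Section 8. That leaves Section 3, Section 4, Section 5, Section 6, and Section 8 in effect.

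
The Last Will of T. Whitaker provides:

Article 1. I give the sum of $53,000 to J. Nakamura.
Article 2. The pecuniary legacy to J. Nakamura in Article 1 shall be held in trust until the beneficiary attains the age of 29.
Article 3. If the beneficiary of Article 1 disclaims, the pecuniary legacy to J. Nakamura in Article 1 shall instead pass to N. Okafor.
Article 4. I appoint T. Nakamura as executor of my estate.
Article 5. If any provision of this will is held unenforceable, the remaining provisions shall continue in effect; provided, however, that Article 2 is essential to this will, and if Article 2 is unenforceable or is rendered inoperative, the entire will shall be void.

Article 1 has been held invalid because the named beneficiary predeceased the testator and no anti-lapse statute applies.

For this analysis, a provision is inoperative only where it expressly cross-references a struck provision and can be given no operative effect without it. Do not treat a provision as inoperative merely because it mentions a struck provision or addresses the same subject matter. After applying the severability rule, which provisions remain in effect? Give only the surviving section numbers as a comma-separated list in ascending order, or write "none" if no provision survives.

none

Article 1 is struck. Article 2 has no operative effect of its own apart from Article 1 and is therefore inoperative. Article 3 has no operative effect of its own apart from Article 1 and is therefore inoperative. Article 5 makes Article 2 an essential term, and Article 2 has been rendered inoperative by the cascade; under Article 5, the entire will is therefore void. No provision of the will survives.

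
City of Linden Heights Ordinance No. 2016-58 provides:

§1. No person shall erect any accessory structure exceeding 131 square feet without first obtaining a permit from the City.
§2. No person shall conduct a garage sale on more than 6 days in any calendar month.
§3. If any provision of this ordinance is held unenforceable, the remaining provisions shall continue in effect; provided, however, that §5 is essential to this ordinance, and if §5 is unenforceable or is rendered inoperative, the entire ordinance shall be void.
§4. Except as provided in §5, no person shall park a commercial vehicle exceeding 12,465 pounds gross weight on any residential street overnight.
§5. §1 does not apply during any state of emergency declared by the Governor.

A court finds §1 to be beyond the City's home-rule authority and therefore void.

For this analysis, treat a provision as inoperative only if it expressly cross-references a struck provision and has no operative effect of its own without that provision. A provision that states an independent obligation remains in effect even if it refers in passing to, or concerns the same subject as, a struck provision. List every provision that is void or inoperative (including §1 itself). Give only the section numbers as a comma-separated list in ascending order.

§1 is struck. §5 operates only by reference to §1, so it falls with §1. §3 makes §5 an essential term, and §5 has been rendered inoperative by the cascade; under §3, the entire ordinance is therefore void. No provision of the ordinance survives.

1, 2, 3, 4, 5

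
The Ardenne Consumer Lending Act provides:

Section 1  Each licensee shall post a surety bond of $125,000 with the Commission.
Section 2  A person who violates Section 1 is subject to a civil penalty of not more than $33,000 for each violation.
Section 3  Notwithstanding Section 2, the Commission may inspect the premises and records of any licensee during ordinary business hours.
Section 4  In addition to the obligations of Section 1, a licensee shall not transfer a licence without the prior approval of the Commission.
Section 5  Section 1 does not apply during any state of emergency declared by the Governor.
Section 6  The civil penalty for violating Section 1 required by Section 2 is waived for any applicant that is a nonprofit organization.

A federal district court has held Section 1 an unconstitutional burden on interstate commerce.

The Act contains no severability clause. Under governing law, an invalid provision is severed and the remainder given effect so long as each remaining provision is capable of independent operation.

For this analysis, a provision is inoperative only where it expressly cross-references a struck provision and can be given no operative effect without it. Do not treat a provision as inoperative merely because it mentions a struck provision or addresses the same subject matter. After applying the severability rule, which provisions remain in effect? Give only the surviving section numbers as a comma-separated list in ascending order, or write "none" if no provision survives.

Section 1 is struck. Section 2 has no operative effect of its own apart from Section 1 and is therefore inoperative. Section 5 has no operative effect of its own apart from Section 1 and is therefore inoperative. The whole of Section 6 is the nonprofit waiver of the civil penalty for violating Section 1, defined by reference to Section 2, so Section 6 cannot stand once Section 2 is removed. Section 3 mentions Section 2 but its own obligation stands independently of Section 2, so Section 3 is not affected. Although Section 4 refers to Section 1, its operative terms do not depend on Section 1, so it remains in effect. With no severability clause, the stated default rule severs what cannot stand and enforces each remaining provision that can operate on its own. The provisions still in force are Section 3 and Section 4.

3, 4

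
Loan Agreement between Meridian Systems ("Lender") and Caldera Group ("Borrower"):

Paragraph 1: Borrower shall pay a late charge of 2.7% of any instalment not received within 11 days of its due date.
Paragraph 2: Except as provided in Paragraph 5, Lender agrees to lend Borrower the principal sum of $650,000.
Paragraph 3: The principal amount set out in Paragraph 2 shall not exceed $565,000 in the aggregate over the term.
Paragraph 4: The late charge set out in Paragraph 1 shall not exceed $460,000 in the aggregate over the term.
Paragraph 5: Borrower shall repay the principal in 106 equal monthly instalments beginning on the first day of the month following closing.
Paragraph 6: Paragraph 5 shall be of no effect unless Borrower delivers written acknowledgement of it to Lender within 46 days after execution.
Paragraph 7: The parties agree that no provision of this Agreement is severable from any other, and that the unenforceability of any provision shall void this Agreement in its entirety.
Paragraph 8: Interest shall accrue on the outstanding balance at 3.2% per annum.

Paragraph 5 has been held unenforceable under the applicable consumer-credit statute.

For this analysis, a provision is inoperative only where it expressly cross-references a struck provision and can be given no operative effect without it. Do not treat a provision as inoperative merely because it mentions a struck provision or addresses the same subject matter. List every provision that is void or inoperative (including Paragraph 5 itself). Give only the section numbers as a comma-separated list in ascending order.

1, 2, 3, 4, 5, 6, 7, 8

Paragraph 5 is struck. Paragraph 6 has no operative effect of its own apart from Paragraph 5 and is therefore inoperative. Paragraph 7 provides that the Agreement is not severable, so the invalidity of any one provision voids the entire Agreement. No provision of the Agreement survives.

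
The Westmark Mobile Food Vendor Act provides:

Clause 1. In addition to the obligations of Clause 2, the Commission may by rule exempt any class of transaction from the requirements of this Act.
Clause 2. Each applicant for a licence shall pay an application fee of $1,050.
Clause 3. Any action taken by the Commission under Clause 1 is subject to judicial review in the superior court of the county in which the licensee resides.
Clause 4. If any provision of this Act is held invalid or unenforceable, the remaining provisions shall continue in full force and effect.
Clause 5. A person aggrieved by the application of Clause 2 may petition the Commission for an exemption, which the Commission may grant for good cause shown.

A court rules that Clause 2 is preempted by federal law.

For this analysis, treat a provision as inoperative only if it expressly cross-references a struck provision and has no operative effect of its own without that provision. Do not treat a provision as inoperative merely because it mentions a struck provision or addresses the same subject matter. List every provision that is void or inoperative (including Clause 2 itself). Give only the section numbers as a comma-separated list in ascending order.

2, 5

Clause 2 is struck. The only function of Clause 5 is the exemption procedure for Clause 2, so it cannot stand once Clause 2 is removed. Although Clause 1 refers to Clause 2, its operative terms do not depend on Clause 2, so it remains in effect. Under the severability clause in Clause 4, the remaining provisions continue in force. The provisions still in force are Clause 1, Clause 3, and Clause 4.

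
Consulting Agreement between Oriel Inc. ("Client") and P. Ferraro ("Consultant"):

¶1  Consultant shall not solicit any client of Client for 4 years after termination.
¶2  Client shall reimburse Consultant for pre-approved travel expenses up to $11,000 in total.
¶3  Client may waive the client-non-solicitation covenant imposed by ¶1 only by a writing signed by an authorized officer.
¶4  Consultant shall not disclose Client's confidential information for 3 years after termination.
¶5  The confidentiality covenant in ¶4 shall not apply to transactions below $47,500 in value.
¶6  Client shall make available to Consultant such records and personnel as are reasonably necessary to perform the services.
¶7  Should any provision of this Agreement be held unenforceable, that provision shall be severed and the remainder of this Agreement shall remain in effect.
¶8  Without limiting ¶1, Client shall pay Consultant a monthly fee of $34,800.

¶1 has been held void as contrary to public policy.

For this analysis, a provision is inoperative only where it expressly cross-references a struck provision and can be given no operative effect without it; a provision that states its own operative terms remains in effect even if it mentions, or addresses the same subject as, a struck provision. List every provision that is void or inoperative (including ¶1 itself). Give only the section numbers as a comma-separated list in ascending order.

¶1 is struck. The only function of ¶3 is the waiver condition for ¶1, so it cannot stand once ¶1 is removed. Although ¶8 refers to ¶1, its operative terms do not depend on ¶1, so it remains in effect. Under the severability clause in ¶7, the remaining provisions continue in force. That leaves ¶2, ¶4, ¶5, ¶6, ¶7, and ¶8 in effect.

1, 3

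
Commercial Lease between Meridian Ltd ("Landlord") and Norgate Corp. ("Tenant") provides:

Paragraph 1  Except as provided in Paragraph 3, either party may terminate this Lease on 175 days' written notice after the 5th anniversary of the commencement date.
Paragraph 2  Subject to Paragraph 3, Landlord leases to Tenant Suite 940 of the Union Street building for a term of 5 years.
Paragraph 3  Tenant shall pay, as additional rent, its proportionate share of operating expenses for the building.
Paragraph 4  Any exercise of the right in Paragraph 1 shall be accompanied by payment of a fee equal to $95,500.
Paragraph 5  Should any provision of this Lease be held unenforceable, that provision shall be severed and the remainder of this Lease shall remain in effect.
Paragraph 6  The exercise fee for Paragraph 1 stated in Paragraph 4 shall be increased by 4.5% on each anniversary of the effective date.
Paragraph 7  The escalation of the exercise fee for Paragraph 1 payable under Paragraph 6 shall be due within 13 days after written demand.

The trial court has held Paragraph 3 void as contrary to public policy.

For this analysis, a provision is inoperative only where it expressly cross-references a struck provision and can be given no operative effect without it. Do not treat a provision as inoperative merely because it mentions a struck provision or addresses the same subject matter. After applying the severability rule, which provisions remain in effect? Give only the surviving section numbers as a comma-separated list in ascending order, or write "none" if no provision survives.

1, 2, 4, 5, 6, 7

Paragraph 3 is struck. Although Paragraph 2 refers to Paragraph 3, its operative terms do not depend on Paragraph 3, so it remains in effect. Paragraph 1 mentions Paragraph 3 but its own obligation stands independently of Paragraph 3, so Paragraph 1 is not affected. Nothing else in the Lease is defined by reference to Paragraph 3. Under the severability clause in Paragraph 5, the remaining provisions continue in force. That leaves Paragraph 1, Paragraph 2, Paragraph 4, Paragraph 5, Paragraph 6, and Paragraph 7 in effect.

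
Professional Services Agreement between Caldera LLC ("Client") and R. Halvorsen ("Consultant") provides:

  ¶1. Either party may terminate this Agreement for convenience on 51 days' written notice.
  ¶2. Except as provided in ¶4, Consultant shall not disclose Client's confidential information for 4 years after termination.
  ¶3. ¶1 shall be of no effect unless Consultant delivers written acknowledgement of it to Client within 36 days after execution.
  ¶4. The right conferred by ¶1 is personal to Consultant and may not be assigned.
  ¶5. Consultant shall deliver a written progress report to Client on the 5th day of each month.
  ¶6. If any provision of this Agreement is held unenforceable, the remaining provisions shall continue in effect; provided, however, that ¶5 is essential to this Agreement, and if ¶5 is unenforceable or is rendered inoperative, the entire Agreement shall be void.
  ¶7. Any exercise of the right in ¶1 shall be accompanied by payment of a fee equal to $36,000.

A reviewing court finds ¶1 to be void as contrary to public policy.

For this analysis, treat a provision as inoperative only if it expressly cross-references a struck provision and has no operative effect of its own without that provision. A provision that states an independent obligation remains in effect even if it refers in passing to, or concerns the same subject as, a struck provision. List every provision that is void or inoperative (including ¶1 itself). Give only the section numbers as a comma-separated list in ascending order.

¶1 is struck. ¶3 merely fixes the acknowledgement condition for ¶1; with ¶1 gone it has nothing to operate on and falls away. ¶4 has no operative effect of its own apart from ¶1 and is therefore inoperative. The only function of ¶7 is the exercise fee for ¶1, so it cannot stand once ¶1 is removed. ¶2 mentions ¶4 but its own obligation stands independently of ¶4, so ¶2 is not affected. ¶6 makes ¶5 an essential term, but ¶5 is unaffected, so the severability proviso in ¶6 preserves the remaining provisions. That leaves ¶2, ¶5, and ¶6 in effect.

1, 3, 4, 7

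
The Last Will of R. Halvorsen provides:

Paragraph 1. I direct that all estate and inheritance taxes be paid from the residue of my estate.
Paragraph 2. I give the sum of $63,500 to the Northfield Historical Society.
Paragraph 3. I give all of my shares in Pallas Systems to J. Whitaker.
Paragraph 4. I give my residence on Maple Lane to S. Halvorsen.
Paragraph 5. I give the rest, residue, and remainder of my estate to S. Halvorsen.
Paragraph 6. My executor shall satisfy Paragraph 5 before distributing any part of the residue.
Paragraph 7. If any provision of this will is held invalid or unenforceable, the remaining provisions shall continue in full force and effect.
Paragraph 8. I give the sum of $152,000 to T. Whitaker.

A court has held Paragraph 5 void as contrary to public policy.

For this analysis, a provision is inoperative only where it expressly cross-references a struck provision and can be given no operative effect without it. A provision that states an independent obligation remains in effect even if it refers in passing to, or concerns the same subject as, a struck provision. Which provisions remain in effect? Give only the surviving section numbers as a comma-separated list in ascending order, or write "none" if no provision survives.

Paragraph 5 is struck. Paragraph 6 merely fixes the priority direction for Paragraph 5; with Paragraph 5 gone it has nothing to operate on and falls away. Paragraph 7 is a severability clause and preserves every provision that can still be given independent effect. The provisions still in force are Paragraph 1, Paragraph 2, Paragraph 3, Paragraph 4, Paragraph 7, and Paragraph 8.

1, 2, 3, 4, 7, 8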